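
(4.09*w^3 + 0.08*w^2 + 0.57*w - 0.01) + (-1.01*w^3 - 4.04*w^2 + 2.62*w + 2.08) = 3.08*w^3 - 3.96*w^2 + 3.19*w + 2.07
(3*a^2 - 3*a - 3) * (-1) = -3*a^2 + 3*a + 3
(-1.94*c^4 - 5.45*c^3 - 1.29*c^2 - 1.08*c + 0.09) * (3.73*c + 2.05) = -7.2362*c^5 - 24.3055*c^4 - 15.9842*c^3 - 6.6729*c^2 - 1.8783*c + 0.1845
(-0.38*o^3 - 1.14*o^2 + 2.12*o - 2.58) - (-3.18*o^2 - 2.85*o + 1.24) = -0.38*o^3 + 2.04*o^2 + 4.97*o - 3.82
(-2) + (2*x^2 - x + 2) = 2*x^2 - x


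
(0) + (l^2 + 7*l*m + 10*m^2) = l^2 + 7*l*m + 10*m^2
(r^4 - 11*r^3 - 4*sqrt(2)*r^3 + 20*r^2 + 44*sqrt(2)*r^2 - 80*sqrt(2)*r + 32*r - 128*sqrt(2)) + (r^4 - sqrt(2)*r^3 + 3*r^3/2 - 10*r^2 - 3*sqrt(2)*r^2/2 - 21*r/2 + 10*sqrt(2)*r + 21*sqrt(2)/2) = 2*r^4 - 19*r^3/2 - 5*sqrt(2)*r^3 + 10*r^2 + 85*sqrt(2)*r^2/2 - 70*sqrt(2)*r + 43*r/2 - 235*sqrt(2)/2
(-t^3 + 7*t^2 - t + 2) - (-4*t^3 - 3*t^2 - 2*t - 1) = 3*t^3 + 10*t^2 + t + 3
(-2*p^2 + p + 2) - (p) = 2 - 2*p^2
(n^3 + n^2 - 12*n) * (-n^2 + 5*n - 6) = -n^5 + 4*n^4 + 11*n^3 - 66*n^2 + 72*n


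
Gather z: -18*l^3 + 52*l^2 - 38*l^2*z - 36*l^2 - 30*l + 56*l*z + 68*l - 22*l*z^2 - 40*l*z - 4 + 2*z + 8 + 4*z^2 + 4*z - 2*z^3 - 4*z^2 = -18*l^3 + 16*l^2 - 22*l*z^2 + 38*l - 2*z^3 + z*(-38*l^2 + 16*l + 6) + 4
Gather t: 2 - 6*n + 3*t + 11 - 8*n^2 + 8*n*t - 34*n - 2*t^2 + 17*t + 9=-8*n^2 - 40*n - 2*t^2 + t*(8*n + 20) + 22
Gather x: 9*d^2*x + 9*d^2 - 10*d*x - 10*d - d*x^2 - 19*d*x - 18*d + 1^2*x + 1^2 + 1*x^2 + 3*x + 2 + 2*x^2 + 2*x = 9*d^2 - 28*d + x^2*(3 - d) + x*(9*d^2 - 29*d + 6) + 3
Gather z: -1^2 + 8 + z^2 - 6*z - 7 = z^2 - 6*z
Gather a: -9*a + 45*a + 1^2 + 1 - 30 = 36*a - 28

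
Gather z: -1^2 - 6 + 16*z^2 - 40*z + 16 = 16*z^2 - 40*z + 9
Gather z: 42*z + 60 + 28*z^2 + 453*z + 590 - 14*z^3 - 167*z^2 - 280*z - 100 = -14*z^3 - 139*z^2 + 215*z + 550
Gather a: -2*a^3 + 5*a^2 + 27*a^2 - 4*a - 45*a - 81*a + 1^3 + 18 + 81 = -2*a^3 + 32*a^2 - 130*a + 100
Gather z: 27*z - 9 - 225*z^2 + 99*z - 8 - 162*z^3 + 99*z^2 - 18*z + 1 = -162*z^3 - 126*z^2 + 108*z - 16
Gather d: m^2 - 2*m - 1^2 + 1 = m^2 - 2*m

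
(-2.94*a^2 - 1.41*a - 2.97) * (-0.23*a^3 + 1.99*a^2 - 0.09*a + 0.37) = 0.6762*a^5 - 5.5263*a^4 - 1.8582*a^3 - 6.8712*a^2 - 0.2544*a - 1.0989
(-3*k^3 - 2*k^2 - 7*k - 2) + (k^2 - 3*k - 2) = -3*k^3 - k^2 - 10*k - 4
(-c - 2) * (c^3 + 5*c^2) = -c^4 - 7*c^3 - 10*c^2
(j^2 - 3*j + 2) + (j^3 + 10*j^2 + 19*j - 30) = j^3 + 11*j^2 + 16*j - 28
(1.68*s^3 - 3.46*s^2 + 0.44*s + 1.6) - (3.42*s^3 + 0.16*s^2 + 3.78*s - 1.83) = -1.74*s^3 - 3.62*s^2 - 3.34*s + 3.43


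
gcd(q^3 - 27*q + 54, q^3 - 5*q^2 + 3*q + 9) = q^2 - 6*q + 9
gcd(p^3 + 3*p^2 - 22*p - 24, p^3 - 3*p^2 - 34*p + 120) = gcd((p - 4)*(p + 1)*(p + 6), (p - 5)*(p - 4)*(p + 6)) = p^2 + 2*p - 24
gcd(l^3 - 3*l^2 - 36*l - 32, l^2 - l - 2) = l + 1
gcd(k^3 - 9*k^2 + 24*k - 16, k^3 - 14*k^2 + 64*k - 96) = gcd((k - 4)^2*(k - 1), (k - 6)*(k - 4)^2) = k^2 - 8*k + 16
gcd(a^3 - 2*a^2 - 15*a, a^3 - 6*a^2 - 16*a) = a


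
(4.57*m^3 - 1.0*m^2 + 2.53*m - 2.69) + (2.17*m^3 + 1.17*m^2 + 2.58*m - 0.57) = 6.74*m^3 + 0.17*m^2 + 5.11*m - 3.26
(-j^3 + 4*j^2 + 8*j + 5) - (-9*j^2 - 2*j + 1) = -j^3 + 13*j^2 + 10*j + 4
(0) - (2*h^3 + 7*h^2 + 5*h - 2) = -2*h^3 - 7*h^2 - 5*h + 2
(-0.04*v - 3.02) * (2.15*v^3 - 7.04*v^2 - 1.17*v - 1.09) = -0.086*v^4 - 6.2114*v^3 + 21.3076*v^2 + 3.577*v + 3.2918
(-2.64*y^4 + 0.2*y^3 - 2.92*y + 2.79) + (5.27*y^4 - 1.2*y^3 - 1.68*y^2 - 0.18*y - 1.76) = 2.63*y^4 - 1.0*y^3 - 1.68*y^2 - 3.1*y + 1.03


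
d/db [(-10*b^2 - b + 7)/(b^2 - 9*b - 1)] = (91*b^2 + 6*b + 64)/(b^4 - 18*b^3 + 79*b^2 + 18*b + 1)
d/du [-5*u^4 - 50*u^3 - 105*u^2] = 10*u*(-2*u^2 - 15*u - 21)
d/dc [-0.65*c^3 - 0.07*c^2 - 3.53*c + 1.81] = -1.95*c^2 - 0.14*c - 3.53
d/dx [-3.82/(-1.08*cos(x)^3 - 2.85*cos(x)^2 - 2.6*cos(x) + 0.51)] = (12.3768*cos(x)^2 + 21.774*cos(x) + 9.932)*sin(x)/(1.08*cos(x)^3 + 2.85*cos(x)^2 + 2.6*cos(x) - 0.51)^2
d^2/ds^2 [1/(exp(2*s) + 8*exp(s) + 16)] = 4*(exp(s) - 2)*exp(s)/(exp(4*s) + 16*exp(3*s) + 96*exp(2*s) + 256*exp(s) + 256)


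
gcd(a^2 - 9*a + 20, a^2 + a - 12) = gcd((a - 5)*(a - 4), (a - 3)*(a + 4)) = 1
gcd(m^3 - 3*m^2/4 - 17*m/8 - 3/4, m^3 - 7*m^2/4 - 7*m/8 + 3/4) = m^2 - 5*m/4 - 3/2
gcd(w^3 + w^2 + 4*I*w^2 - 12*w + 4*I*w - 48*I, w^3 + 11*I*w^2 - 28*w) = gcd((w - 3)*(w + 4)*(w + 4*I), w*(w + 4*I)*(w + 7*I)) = w + 4*I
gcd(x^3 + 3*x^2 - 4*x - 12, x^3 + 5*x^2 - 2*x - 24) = x^2 + x - 6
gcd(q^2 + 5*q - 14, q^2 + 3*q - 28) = q + 7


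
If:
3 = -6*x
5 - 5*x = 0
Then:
No Solution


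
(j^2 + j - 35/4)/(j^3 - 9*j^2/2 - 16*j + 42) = (j - 5/2)/(j^2 - 8*j + 12)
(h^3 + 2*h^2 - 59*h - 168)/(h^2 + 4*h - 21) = (h^2 - 5*h - 24)/(h - 3)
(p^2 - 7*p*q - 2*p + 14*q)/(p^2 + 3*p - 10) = (p - 7*q)/(p + 5)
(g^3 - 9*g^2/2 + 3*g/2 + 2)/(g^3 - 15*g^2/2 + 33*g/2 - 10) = (2*g + 1)/(2*g - 5)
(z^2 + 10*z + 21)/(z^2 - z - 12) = (z + 7)/(z - 4)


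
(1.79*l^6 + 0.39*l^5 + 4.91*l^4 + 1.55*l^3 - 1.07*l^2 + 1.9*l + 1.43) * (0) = 0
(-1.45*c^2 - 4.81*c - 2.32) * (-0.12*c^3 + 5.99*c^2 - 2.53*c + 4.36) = 0.174*c^5 - 8.1083*c^4 - 24.865*c^3 - 8.0495*c^2 - 15.102*c - 10.1152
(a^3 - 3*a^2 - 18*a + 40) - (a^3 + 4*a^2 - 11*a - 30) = -7*a^2 - 7*a + 70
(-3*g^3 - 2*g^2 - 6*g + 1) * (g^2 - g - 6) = -3*g^5 + g^4 + 14*g^3 + 19*g^2 + 35*g - 6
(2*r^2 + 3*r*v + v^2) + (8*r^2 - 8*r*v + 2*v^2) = 10*r^2 - 5*r*v + 3*v^2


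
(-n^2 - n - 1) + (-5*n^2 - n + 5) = -6*n^2 - 2*n + 4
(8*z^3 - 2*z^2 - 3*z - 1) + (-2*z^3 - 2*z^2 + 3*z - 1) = 6*z^3 - 4*z^2 - 2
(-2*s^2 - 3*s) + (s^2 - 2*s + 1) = -s^2 - 5*s + 1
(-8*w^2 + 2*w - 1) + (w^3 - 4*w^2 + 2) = w^3 - 12*w^2 + 2*w + 1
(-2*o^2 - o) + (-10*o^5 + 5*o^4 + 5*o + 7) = -10*o^5 + 5*o^4 - 2*o^2 + 4*o + 7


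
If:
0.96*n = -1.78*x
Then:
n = -1.85416666666667*x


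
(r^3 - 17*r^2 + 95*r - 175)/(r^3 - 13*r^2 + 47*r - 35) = (r - 5)/(r - 1)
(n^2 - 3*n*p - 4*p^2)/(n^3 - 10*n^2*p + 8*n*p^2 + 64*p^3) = (-n - p)/(-n^2 + 6*n*p + 16*p^2)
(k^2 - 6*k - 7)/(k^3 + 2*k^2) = (k^2 - 6*k - 7)/(k^2*(k + 2))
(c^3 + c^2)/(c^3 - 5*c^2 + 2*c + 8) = c^2/(c^2 - 6*c + 8)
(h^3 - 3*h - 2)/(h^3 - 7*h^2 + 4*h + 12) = (h + 1)/(h - 6)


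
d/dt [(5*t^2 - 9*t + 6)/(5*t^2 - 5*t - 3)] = (20*t^2 - 90*t + 57)/(25*t^4 - 50*t^3 - 5*t^2 + 30*t + 9)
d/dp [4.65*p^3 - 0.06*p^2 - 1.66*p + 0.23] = 13.95*p^2 - 0.12*p - 1.66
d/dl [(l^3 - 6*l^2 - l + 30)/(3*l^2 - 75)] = (l^2 + 10*l + 1)/(3*(l^2 + 10*l + 25))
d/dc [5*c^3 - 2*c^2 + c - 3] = 15*c^2 - 4*c + 1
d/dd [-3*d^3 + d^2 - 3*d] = -9*d^2 + 2*d - 3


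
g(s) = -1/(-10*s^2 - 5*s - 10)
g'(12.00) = 0.00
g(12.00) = 0.00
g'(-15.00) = 0.00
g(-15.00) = 0.00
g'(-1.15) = 0.06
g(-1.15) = 0.06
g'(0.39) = -0.07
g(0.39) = 0.07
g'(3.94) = -0.00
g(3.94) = 0.01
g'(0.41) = -0.07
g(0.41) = 0.07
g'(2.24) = -0.01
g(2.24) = 0.01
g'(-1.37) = 0.05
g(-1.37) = 0.05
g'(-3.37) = 0.01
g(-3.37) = 0.01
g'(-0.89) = 0.07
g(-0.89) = 0.07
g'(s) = -(20*s + 5)/(-10*s^2 - 5*s - 10)^2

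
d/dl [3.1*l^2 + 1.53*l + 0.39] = 6.2*l + 1.53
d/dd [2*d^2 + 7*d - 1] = 4*d + 7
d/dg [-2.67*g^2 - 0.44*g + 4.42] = -5.34*g - 0.44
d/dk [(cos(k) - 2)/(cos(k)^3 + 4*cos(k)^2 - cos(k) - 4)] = (-29*cos(k)/2 - cos(2*k) + cos(3*k)/2 + 5)/((cos(k) + 4)^2*sin(k)^3)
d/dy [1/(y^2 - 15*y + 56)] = (15 - 2*y)/(y^2 - 15*y + 56)^2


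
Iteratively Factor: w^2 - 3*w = (w - 3)*(w)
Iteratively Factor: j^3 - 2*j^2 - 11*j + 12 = (j - 1)*(j^2 - j - 12) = (j - 1)*(j + 3)*(j - 4)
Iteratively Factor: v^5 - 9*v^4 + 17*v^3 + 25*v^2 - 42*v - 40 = (v - 5)*(v^4 - 4*v^3 - 3*v^2 + 10*v + 8) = (v - 5)*(v + 1)*(v^3 - 5*v^2 + 2*v + 8) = (v - 5)*(v + 1)^2*(v^2 - 6*v + 8) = (v - 5)*(v - 4)*(v + 1)^2*(v - 2)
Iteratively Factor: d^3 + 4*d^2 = (d)*(d^2 + 4*d) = d^2*(d + 4)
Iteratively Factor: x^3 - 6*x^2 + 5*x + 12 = (x - 3)*(x^2 - 3*x - 4) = (x - 3)*(x + 1)*(x - 4)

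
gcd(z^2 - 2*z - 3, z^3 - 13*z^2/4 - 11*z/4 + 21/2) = z - 3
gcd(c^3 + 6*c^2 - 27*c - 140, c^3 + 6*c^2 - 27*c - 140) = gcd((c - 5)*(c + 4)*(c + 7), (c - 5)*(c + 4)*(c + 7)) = c^3 + 6*c^2 - 27*c - 140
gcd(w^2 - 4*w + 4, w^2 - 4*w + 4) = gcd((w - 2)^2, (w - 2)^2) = w^2 - 4*w + 4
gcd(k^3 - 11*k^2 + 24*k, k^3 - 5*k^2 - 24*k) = k^2 - 8*k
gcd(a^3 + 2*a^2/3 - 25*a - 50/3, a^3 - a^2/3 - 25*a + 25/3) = a^2 - 25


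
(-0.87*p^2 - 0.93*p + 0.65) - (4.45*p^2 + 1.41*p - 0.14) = -5.32*p^2 - 2.34*p + 0.79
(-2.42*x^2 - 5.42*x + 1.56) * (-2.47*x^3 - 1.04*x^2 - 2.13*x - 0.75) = 5.9774*x^5 + 15.9042*x^4 + 6.9382*x^3 + 11.7372*x^2 + 0.7422*x - 1.17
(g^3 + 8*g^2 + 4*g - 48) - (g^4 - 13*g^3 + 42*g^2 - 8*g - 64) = -g^4 + 14*g^3 - 34*g^2 + 12*g + 16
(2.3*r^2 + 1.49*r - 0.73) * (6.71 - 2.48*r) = -5.704*r^3 + 11.7378*r^2 + 11.8083*r - 4.8983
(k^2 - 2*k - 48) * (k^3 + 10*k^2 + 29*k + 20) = k^5 + 8*k^4 - 39*k^3 - 518*k^2 - 1432*k - 960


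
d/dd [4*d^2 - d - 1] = 8*d - 1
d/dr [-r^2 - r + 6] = -2*r - 1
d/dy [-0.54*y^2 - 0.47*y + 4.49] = -1.08*y - 0.47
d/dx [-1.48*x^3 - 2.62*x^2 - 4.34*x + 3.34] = -4.44*x^2 - 5.24*x - 4.34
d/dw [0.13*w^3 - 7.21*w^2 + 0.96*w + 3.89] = 0.39*w^2 - 14.42*w + 0.96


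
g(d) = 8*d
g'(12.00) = 8.00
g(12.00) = 96.00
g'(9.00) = 8.00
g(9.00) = 72.00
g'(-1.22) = 8.00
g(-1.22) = -9.76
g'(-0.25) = 8.00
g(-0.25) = -2.00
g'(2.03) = 8.00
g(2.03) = 16.24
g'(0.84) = 8.00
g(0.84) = 6.72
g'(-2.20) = 8.00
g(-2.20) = -17.60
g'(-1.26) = 8.00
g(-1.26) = -10.08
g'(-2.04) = 8.00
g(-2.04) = -16.32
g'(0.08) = 8.00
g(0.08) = 0.64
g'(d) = 8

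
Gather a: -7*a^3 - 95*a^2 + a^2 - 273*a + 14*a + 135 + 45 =-7*a^3 - 94*a^2 - 259*a + 180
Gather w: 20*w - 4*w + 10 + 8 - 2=16*w + 16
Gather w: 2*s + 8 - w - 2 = 2*s - w + 6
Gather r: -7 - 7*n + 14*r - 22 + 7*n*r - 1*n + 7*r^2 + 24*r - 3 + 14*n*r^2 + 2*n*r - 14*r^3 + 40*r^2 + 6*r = -8*n - 14*r^3 + r^2*(14*n + 47) + r*(9*n + 44) - 32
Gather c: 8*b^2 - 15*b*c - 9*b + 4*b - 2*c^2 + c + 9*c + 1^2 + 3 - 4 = 8*b^2 - 5*b - 2*c^2 + c*(10 - 15*b)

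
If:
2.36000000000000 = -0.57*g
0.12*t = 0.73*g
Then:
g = -4.14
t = -25.19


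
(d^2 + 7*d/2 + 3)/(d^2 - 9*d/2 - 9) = (d + 2)/(d - 6)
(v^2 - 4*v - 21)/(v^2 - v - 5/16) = 16*(-v^2 + 4*v + 21)/(-16*v^2 + 16*v + 5)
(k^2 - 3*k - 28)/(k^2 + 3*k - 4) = (k - 7)/(k - 1)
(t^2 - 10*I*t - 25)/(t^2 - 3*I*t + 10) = (t - 5*I)/(t + 2*I)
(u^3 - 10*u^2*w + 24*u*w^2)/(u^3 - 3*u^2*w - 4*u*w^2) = (u - 6*w)/(u + w)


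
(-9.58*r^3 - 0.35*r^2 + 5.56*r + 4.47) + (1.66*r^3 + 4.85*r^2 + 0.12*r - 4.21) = -7.92*r^3 + 4.5*r^2 + 5.68*r + 0.26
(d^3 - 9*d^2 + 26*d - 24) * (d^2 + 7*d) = d^5 - 2*d^4 - 37*d^3 + 158*d^2 - 168*d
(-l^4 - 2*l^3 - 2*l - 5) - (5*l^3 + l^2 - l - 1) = -l^4 - 7*l^3 - l^2 - l - 4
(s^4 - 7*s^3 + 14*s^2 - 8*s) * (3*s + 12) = 3*s^5 - 9*s^4 - 42*s^3 + 144*s^2 - 96*s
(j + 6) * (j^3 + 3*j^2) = j^4 + 9*j^3 + 18*j^2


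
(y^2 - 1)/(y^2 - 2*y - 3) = (y - 1)/(y - 3)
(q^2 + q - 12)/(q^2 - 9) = (q + 4)/(q + 3)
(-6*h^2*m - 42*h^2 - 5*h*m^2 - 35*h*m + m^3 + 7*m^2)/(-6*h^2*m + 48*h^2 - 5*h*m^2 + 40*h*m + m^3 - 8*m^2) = (m + 7)/(m - 8)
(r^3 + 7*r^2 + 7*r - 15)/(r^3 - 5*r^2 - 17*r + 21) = (r + 5)/(r - 7)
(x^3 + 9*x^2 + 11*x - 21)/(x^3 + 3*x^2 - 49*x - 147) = (x - 1)/(x - 7)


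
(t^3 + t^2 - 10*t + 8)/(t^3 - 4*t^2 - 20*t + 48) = (t - 1)/(t - 6)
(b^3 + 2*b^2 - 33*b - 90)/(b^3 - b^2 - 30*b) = (b + 3)/b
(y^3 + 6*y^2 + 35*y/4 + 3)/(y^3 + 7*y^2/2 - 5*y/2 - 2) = (y + 3/2)/(y - 1)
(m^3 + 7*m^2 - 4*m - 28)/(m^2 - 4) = m + 7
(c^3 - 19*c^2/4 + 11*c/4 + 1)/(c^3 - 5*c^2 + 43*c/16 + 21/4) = 4*(4*c^2 - 3*c - 1)/(16*c^2 - 16*c - 21)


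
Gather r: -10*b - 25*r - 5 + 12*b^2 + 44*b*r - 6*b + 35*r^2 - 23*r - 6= 12*b^2 - 16*b + 35*r^2 + r*(44*b - 48) - 11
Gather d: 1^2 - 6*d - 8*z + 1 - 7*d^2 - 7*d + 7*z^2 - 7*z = -7*d^2 - 13*d + 7*z^2 - 15*z + 2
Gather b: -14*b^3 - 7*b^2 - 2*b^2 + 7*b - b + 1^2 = -14*b^3 - 9*b^2 + 6*b + 1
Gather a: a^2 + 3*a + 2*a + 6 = a^2 + 5*a + 6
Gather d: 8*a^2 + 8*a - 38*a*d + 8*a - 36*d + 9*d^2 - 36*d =8*a^2 + 16*a + 9*d^2 + d*(-38*a - 72)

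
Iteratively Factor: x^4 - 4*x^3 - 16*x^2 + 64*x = (x + 4)*(x^3 - 8*x^2 + 16*x) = (x - 4)*(x + 4)*(x^2 - 4*x) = x*(x - 4)*(x + 4)*(x - 4)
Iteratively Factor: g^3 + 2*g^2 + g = (g)*(g^2 + 2*g + 1) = g*(g + 1)*(g + 1)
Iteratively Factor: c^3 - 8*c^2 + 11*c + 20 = (c - 4)*(c^2 - 4*c - 5) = (c - 5)*(c - 4)*(c + 1)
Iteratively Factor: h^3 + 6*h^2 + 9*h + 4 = (h + 1)*(h^2 + 5*h + 4) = (h + 1)*(h + 4)*(h + 1)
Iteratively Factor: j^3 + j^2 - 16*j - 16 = (j + 1)*(j^2 - 16) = (j - 4)*(j + 1)*(j + 4)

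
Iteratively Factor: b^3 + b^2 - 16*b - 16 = (b + 1)*(b^2 - 16) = (b + 1)*(b + 4)*(b - 4)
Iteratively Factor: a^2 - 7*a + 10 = (a - 2)*(a - 5)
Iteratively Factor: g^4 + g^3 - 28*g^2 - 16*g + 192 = (g - 3)*(g^3 + 4*g^2 - 16*g - 64) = (g - 3)*(g + 4)*(g^2 - 16) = (g - 4)*(g - 3)*(g + 4)*(g + 4)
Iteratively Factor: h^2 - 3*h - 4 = (h - 4)*(h + 1)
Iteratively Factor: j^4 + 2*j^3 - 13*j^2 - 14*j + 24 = (j + 4)*(j^3 - 2*j^2 - 5*j + 6) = (j + 2)*(j + 4)*(j^2 - 4*j + 3) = (j - 3)*(j + 2)*(j + 4)*(j - 1)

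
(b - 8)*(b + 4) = b^2 - 4*b - 32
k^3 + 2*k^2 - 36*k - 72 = (k - 6)*(k + 2)*(k + 6)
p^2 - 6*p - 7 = (p - 7)*(p + 1)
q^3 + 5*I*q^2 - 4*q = q*(q + I)*(q + 4*I)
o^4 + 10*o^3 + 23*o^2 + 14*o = o*(o + 1)*(o + 2)*(o + 7)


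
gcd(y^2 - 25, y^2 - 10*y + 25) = y - 5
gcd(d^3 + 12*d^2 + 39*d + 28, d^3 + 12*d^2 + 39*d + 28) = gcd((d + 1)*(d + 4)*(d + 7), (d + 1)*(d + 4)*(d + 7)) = d^3 + 12*d^2 + 39*d + 28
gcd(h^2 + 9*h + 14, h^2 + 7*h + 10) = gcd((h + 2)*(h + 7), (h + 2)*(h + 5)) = h + 2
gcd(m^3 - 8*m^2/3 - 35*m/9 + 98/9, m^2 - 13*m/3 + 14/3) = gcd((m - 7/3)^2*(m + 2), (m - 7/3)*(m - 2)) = m - 7/3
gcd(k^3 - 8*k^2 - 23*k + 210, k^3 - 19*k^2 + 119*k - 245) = k - 7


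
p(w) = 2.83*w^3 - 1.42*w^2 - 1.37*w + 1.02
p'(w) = 8.49*w^2 - 2.84*w - 1.37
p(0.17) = 0.76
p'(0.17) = -1.61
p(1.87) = 12.00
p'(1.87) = 23.01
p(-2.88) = -74.42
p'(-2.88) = 77.23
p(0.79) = 0.45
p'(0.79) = 1.69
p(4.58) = 236.84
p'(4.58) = 163.71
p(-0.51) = 0.97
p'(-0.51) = 2.29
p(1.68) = 8.13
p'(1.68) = 17.82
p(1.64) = 7.44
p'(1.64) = 16.81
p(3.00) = 60.54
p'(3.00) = 66.52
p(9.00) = 1936.74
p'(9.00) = 660.76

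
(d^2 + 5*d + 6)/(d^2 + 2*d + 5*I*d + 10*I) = (d + 3)/(d + 5*I)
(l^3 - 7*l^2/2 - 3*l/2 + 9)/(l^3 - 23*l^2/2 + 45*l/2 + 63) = (l^2 - 5*l + 6)/(l^2 - 13*l + 42)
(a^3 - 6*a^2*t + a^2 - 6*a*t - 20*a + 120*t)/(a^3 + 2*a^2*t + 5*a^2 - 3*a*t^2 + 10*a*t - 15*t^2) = (-a^2 + 6*a*t + 4*a - 24*t)/(-a^2 - 2*a*t + 3*t^2)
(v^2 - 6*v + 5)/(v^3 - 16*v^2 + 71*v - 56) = (v - 5)/(v^2 - 15*v + 56)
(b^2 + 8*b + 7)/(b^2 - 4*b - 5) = (b + 7)/(b - 5)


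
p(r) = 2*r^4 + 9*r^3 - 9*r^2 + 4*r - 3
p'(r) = 8*r^3 + 27*r^2 - 18*r + 4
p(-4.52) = -201.26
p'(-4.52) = -101.78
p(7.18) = 8208.36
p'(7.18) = 4227.84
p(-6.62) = 806.20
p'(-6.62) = -1014.52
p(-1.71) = -64.06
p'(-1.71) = 73.73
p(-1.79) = -70.08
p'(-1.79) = 76.85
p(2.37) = 138.84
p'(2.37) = 219.49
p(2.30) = 124.06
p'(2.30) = 202.77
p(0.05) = -2.82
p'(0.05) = 3.17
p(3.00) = 333.00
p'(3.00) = 409.00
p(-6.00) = 297.00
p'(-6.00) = -644.00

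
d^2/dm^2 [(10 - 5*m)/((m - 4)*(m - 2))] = -10/(m^3 - 12*m^2 + 48*m - 64)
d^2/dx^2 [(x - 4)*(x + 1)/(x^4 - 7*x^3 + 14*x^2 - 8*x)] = 2*(3*x^5 - 3*x^4 - 17*x^3 + 33*x^2 - 18*x + 4)/(x^3*(x^6 - 9*x^5 + 33*x^4 - 63*x^3 + 66*x^2 - 36*x + 8))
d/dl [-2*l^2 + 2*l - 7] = 2 - 4*l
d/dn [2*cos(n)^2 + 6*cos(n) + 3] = -2*(2*cos(n) + 3)*sin(n)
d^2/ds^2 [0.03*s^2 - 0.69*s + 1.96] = 0.0600000000000000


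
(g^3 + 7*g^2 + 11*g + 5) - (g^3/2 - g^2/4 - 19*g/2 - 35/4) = g^3/2 + 29*g^2/4 + 41*g/2 + 55/4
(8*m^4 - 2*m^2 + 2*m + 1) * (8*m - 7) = 64*m^5 - 56*m^4 - 16*m^3 + 30*m^2 - 6*m - 7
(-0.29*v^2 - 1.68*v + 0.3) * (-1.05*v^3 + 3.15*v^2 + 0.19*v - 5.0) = 0.3045*v^5 + 0.8505*v^4 - 5.6621*v^3 + 2.0758*v^2 + 8.457*v - 1.5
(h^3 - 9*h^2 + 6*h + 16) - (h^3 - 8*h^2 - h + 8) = -h^2 + 7*h + 8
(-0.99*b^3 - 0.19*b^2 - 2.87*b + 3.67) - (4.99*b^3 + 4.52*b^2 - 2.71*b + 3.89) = -5.98*b^3 - 4.71*b^2 - 0.16*b - 0.22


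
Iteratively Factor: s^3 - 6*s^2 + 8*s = (s - 2)*(s^2 - 4*s) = s*(s - 2)*(s - 4)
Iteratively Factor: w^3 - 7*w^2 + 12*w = (w - 3)*(w^2 - 4*w) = w*(w - 3)*(w - 4)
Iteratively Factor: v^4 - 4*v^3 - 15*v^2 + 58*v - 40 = (v - 2)*(v^3 - 2*v^2 - 19*v + 20) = (v - 2)*(v - 1)*(v^2 - v - 20) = (v - 2)*(v - 1)*(v + 4)*(v - 5)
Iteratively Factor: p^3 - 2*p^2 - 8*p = (p + 2)*(p^2 - 4*p) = (p - 4)*(p + 2)*(p)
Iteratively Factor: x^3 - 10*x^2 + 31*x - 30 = (x - 2)*(x^2 - 8*x + 15) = (x - 3)*(x - 2)*(x - 5)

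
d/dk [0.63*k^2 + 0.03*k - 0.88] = 1.26*k + 0.03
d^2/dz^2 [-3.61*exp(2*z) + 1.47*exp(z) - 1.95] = (1.47 - 14.44*exp(z))*exp(z)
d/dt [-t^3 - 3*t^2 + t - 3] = -3*t^2 - 6*t + 1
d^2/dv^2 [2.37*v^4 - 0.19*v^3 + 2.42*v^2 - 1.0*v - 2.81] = 28.44*v^2 - 1.14*v + 4.84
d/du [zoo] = 0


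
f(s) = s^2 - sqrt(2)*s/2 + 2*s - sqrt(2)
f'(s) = 2*s - sqrt(2)/2 + 2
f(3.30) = 13.74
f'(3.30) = 7.89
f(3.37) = 14.30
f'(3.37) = 8.03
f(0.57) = -0.35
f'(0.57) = 2.43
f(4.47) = 24.35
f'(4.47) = 10.23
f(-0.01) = -1.43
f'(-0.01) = 1.27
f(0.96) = 0.75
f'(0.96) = 3.21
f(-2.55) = 1.79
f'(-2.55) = -3.81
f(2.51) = 8.13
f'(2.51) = 6.31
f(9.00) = 91.22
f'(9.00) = 19.29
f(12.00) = 158.10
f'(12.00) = 25.29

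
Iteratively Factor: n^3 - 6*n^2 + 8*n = (n)*(n^2 - 6*n + 8) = n*(n - 2)*(n - 4)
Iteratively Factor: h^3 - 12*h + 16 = (h - 2)*(h^2 + 2*h - 8) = (h - 2)*(h + 4)*(h - 2)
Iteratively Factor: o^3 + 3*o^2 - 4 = (o + 2)*(o^2 + o - 2) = (o + 2)^2*(o - 1)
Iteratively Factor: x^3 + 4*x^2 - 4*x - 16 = (x + 4)*(x^2 - 4) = (x - 2)*(x + 4)*(x + 2)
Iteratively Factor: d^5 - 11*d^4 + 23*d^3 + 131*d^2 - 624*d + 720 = (d - 3)*(d^4 - 8*d^3 - d^2 + 128*d - 240) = (d - 4)*(d - 3)*(d^3 - 4*d^2 - 17*d + 60) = (d - 5)*(d - 4)*(d - 3)*(d^2 + d - 12) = (d - 5)*(d - 4)*(d - 3)^2*(d + 4)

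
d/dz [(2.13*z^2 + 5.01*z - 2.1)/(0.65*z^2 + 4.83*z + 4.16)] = (7.0314*z^2 + 20.4516*z + 30.9846)/(0.4225*z^4 + 6.279*z^3 + 28.7369*z^2 + 40.1856*z + 17.3056)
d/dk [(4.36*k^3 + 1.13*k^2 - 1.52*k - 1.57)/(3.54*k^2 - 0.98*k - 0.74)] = (15.4344*k^4 - 8.5456*k^3 - 5.4058*k^2 + 9.4432*k - 0.4138)/(12.5316*k^4 - 6.9384*k^3 - 4.2788*k^2 + 1.4504*k + 0.5476)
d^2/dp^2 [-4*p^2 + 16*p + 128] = -8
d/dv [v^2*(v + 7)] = v*(3*v + 14)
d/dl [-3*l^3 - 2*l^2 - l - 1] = -9*l^2 - 4*l - 1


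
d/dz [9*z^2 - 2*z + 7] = 18*z - 2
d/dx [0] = 0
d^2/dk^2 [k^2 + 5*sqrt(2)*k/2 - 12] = 2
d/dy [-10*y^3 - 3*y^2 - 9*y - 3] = -30*y^2 - 6*y - 9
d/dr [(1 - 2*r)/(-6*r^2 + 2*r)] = (-6*r^2 + 6*r - 1)/(2*r^2*(9*r^2 - 6*r + 1))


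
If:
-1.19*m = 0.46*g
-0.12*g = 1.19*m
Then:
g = 0.00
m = 0.00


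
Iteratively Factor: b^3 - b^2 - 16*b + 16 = (b + 4)*(b^2 - 5*b + 4) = (b - 1)*(b + 4)*(b - 4)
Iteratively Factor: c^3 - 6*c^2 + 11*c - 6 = (c - 3)*(c^2 - 3*c + 2) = (c - 3)*(c - 1)*(c - 2)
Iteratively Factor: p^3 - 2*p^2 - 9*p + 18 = (p - 3)*(p^2 + p - 6) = (p - 3)*(p + 3)*(p - 2)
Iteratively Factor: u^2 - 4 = (u - 2)*(u + 2)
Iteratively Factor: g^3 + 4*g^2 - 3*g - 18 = (g + 3)*(g^2 + g - 6) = (g + 3)^2*(g - 2)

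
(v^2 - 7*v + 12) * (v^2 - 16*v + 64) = v^4 - 23*v^3 + 188*v^2 - 640*v + 768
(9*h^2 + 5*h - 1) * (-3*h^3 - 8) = -27*h^5 - 15*h^4 + 3*h^3 - 72*h^2 - 40*h + 8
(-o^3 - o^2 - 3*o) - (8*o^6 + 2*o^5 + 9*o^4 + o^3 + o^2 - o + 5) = -8*o^6 - 2*o^5 - 9*o^4 - 2*o^3 - 2*o^2 - 2*o - 5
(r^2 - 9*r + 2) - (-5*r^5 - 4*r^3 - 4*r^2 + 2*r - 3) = 5*r^5 + 4*r^3 + 5*r^2 - 11*r + 5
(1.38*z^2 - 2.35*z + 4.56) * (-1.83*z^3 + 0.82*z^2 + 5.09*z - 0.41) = -2.5254*z^5 + 5.4321*z^4 - 3.2476*z^3 - 8.7881*z^2 + 24.1739*z - 1.8696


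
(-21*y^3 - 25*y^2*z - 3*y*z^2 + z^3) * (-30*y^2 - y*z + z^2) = 630*y^5 + 771*y^4*z + 94*y^3*z^2 - 52*y^2*z^3 - 4*y*z^4 + z^5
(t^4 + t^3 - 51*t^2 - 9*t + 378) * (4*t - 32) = 4*t^5 - 28*t^4 - 236*t^3 + 1596*t^2 + 1800*t - 12096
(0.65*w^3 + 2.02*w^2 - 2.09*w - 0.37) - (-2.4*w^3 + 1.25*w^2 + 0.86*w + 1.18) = 3.05*w^3 + 0.77*w^2 - 2.95*w - 1.55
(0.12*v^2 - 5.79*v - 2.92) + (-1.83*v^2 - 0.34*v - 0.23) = -1.71*v^2 - 6.13*v - 3.15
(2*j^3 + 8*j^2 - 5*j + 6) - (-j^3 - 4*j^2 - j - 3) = 3*j^3 + 12*j^2 - 4*j + 9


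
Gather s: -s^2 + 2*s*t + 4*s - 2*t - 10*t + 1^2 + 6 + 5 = -s^2 + s*(2*t + 4) - 12*t + 12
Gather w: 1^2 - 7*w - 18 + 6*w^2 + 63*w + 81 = 6*w^2 + 56*w + 64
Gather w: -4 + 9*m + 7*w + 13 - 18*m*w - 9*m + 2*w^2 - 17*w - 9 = 2*w^2 + w*(-18*m - 10)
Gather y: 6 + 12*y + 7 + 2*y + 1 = 14*y + 14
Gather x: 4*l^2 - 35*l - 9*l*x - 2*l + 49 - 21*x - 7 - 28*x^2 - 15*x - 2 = 4*l^2 - 37*l - 28*x^2 + x*(-9*l - 36) + 40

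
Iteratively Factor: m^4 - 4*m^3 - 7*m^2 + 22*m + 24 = (m + 1)*(m^3 - 5*m^2 - 2*m + 24) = (m + 1)*(m + 2)*(m^2 - 7*m + 12) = (m - 3)*(m + 1)*(m + 2)*(m - 4)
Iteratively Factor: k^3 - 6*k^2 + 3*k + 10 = (k + 1)*(k^2 - 7*k + 10) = (k - 5)*(k + 1)*(k - 2)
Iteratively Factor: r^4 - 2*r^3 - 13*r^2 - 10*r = (r + 2)*(r^3 - 4*r^2 - 5*r) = (r - 5)*(r + 2)*(r^2 + r) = (r - 5)*(r + 1)*(r + 2)*(r)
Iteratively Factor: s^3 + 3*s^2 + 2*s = (s + 1)*(s^2 + 2*s) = (s + 1)*(s + 2)*(s)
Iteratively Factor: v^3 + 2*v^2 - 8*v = (v)*(v^2 + 2*v - 8) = v*(v - 2)*(v + 4)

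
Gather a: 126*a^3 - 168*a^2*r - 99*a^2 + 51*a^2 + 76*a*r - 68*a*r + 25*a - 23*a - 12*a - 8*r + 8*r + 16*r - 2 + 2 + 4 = 126*a^3 + a^2*(-168*r - 48) + a*(8*r - 10) + 16*r + 4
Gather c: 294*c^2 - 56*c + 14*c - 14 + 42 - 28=294*c^2 - 42*c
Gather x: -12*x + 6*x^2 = 6*x^2 - 12*x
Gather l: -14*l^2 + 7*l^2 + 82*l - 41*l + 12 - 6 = -7*l^2 + 41*l + 6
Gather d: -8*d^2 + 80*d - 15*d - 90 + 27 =-8*d^2 + 65*d - 63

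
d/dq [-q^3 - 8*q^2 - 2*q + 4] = -3*q^2 - 16*q - 2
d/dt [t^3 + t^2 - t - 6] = 3*t^2 + 2*t - 1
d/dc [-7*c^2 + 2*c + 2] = 2 - 14*c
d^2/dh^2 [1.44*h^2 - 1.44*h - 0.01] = 2.88000000000000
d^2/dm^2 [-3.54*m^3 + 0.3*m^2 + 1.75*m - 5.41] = 0.6 - 21.24*m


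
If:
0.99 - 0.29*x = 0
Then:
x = 3.41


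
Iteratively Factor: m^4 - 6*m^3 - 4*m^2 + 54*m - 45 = (m - 3)*(m^3 - 3*m^2 - 13*m + 15) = (m - 5)*(m - 3)*(m^2 + 2*m - 3) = (m - 5)*(m - 3)*(m - 1)*(m + 3)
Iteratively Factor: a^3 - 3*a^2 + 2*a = (a - 2)*(a^2 - a) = (a - 2)*(a - 1)*(a)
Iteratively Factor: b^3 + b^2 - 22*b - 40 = (b - 5)*(b^2 + 6*b + 8) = (b - 5)*(b + 2)*(b + 4)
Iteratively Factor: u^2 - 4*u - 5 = (u - 5)*(u + 1)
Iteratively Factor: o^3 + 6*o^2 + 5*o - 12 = (o + 4)*(o^2 + 2*o - 3) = (o + 3)*(o + 4)*(o - 1)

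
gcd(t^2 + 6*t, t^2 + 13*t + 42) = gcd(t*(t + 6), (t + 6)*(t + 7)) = t + 6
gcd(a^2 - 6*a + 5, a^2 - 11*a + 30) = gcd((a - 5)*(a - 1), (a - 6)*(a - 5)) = a - 5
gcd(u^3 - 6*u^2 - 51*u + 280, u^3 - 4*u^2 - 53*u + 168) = u^2 - u - 56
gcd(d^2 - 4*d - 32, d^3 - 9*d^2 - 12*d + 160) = d^2 - 4*d - 32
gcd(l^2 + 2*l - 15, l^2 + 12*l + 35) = l + 5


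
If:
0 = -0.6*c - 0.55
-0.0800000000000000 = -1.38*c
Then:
No Solution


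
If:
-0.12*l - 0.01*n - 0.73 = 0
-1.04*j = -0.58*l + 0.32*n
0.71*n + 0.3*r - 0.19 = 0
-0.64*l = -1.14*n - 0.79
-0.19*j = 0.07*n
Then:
No Solution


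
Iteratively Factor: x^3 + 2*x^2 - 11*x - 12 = (x - 3)*(x^2 + 5*x + 4) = (x - 3)*(x + 1)*(x + 4)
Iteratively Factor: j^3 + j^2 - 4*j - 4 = (j - 2)*(j^2 + 3*j + 2) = (j - 2)*(j + 1)*(j + 2)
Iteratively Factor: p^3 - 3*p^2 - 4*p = (p)*(p^2 - 3*p - 4) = p*(p - 4)*(p + 1)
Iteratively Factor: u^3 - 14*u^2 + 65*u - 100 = (u - 5)*(u^2 - 9*u + 20) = (u - 5)^2*(u - 4)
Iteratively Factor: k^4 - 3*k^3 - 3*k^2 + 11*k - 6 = (k - 3)*(k^3 - 3*k + 2) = (k - 3)*(k - 1)*(k^2 + k - 2) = (k - 3)*(k - 1)*(k + 2)*(k - 1)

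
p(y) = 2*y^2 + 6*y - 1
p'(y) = 4*y + 6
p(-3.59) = 3.24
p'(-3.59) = -8.36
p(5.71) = 98.47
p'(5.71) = 28.84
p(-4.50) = 12.50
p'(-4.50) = -12.00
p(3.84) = 51.53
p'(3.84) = 21.36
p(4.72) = 71.88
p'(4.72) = 24.88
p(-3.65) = 3.74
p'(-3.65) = -8.60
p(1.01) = 7.10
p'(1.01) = 10.04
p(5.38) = 89.17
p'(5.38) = 27.52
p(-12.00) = 215.00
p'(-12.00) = -42.00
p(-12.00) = 215.00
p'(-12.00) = -42.00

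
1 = 1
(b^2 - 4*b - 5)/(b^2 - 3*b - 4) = (b - 5)/(b - 4)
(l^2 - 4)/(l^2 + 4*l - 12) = (l + 2)/(l + 6)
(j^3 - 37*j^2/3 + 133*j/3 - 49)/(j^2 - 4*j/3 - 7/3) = (j^2 - 10*j + 21)/(j + 1)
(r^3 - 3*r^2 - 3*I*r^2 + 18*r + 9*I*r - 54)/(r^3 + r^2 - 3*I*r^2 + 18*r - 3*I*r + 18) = (r - 3)/(r + 1)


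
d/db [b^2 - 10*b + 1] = 2*b - 10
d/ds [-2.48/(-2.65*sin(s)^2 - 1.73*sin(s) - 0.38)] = -(13.144*sin(s) + 4.2904)*cos(s)/(2.65*sin(s)^2 + 1.73*sin(s) + 0.38)^2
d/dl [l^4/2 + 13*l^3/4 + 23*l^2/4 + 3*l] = 2*l^3 + 39*l^2/4 + 23*l/2 + 3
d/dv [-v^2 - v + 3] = -2*v - 1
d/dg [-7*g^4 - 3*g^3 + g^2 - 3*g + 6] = -28*g^3 - 9*g^2 + 2*g - 3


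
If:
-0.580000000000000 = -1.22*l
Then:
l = 0.48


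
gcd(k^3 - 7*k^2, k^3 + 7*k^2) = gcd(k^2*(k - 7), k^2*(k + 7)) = k^2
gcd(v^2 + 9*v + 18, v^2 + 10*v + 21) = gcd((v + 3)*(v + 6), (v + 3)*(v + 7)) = v + 3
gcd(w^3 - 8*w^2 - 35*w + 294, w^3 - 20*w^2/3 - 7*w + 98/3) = w - 7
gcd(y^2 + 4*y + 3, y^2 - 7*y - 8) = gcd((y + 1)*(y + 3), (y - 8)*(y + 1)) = y + 1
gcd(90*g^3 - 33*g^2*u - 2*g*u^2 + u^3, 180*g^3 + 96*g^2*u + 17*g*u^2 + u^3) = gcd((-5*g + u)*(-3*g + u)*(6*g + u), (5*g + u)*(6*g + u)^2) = 6*g + u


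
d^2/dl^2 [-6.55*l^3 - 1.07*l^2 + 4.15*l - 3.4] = -39.3*l - 2.14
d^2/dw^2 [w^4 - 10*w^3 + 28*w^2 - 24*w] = 12*w^2 - 60*w + 56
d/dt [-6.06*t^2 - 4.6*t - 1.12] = -12.12*t - 4.6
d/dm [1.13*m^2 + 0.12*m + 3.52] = 2.26*m + 0.12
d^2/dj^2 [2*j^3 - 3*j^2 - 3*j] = 12*j - 6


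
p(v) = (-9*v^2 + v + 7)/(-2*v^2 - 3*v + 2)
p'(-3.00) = 6.29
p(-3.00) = 11.00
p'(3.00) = 0.42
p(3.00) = 2.84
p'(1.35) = 2.01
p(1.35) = 1.41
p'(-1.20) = 10.05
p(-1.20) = -2.63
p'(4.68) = 0.20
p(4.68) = 3.32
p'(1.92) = 0.92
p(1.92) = 2.18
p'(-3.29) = 3.80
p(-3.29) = 9.58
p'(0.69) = 29.94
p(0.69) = -3.33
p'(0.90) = 7.30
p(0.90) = -0.26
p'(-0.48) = 3.78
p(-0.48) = 1.49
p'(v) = (1 - 18*v)/(-2*v^2 - 3*v + 2) + (4*v + 3)*(-9*v^2 + v + 7)/(-2*v^2 - 3*v + 2)^2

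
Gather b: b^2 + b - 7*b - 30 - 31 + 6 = b^2 - 6*b - 55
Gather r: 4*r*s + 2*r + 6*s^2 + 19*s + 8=r*(4*s + 2) + 6*s^2 + 19*s + 8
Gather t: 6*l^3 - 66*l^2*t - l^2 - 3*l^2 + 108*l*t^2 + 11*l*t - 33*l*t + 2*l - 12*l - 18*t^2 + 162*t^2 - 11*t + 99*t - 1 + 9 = 6*l^3 - 4*l^2 - 10*l + t^2*(108*l + 144) + t*(-66*l^2 - 22*l + 88) + 8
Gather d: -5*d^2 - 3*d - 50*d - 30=-5*d^2 - 53*d - 30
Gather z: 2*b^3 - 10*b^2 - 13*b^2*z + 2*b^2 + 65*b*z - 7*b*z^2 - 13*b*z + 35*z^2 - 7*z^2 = 2*b^3 - 8*b^2 + z^2*(28 - 7*b) + z*(-13*b^2 + 52*b)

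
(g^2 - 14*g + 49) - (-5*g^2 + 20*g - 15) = 6*g^2 - 34*g + 64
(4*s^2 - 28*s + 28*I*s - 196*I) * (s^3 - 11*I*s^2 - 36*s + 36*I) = 4*s^5 - 28*s^4 - 16*I*s^4 + 164*s^3 + 112*I*s^3 - 1148*s^2 - 864*I*s^2 - 1008*s + 6048*I*s + 7056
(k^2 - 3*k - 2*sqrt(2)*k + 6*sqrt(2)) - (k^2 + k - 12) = -4*k - 2*sqrt(2)*k + 6*sqrt(2) + 12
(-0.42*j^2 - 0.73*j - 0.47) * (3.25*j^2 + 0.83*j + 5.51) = -1.365*j^4 - 2.7211*j^3 - 4.4476*j^2 - 4.4124*j - 2.5897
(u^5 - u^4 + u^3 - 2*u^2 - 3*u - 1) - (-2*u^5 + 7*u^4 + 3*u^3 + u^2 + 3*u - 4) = 3*u^5 - 8*u^4 - 2*u^3 - 3*u^2 - 6*u + 3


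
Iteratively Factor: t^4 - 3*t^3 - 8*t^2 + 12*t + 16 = (t + 1)*(t^3 - 4*t^2 - 4*t + 16) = (t - 4)*(t + 1)*(t^2 - 4) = (t - 4)*(t - 2)*(t + 1)*(t + 2)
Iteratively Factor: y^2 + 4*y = (y + 4)*(y)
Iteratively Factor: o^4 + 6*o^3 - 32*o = (o - 2)*(o^3 + 8*o^2 + 16*o) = (o - 2)*(o + 4)*(o^2 + 4*o) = o*(o - 2)*(o + 4)*(o + 4)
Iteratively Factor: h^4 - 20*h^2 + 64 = (h + 4)*(h^3 - 4*h^2 - 4*h + 16) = (h - 4)*(h + 4)*(h^2 - 4) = (h - 4)*(h - 2)*(h + 4)*(h + 2)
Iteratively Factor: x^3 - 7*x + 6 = (x - 1)*(x^2 + x - 6) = (x - 1)*(x + 3)*(x - 2)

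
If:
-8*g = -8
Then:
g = 1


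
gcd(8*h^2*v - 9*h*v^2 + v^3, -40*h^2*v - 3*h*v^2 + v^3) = -8*h*v + v^2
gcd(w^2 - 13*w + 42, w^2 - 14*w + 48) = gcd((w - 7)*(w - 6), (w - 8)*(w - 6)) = w - 6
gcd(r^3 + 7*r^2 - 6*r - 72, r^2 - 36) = r + 6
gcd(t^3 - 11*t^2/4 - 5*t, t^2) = t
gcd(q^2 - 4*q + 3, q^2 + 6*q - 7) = q - 1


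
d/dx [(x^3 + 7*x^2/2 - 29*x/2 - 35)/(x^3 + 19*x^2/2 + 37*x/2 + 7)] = 6*(4*x^2 + 28*x + 91)/(4*x^4 + 60*x^3 + 253*x^2 + 210*x + 49)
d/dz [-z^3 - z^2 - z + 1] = -3*z^2 - 2*z - 1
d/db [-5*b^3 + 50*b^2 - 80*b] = -15*b^2 + 100*b - 80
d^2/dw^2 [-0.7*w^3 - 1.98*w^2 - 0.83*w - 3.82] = -4.2*w - 3.96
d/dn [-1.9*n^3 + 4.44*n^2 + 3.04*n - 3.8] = -5.7*n^2 + 8.88*n + 3.04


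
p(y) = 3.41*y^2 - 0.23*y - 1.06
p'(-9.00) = -61.61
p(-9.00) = 277.22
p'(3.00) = 20.23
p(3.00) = 28.94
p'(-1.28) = -8.96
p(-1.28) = 4.82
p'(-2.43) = -16.80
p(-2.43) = 19.63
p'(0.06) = 0.18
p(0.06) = -1.06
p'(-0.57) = -4.12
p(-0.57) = 0.18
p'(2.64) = 17.77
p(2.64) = 22.10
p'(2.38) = 16.00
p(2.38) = 17.71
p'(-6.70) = -45.92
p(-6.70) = 153.56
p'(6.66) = 45.19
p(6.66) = 148.66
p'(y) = 6.82*y - 0.23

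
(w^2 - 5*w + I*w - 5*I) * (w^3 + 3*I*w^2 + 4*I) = w^5 - 5*w^4 + 4*I*w^4 - 3*w^3 - 20*I*w^3 + 15*w^2 + 4*I*w^2 - 4*w - 20*I*w + 20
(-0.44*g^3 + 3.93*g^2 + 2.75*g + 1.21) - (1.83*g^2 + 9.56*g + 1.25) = -0.44*g^3 + 2.1*g^2 - 6.81*g - 0.04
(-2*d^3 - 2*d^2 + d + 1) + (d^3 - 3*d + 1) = -d^3 - 2*d^2 - 2*d + 2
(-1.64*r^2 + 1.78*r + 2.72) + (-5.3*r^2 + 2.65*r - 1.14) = -6.94*r^2 + 4.43*r + 1.58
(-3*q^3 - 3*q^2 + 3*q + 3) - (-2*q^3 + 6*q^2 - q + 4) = -q^3 - 9*q^2 + 4*q - 1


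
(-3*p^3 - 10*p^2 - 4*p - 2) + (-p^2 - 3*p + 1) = -3*p^3 - 11*p^2 - 7*p - 1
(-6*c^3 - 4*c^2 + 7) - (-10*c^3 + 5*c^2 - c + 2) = 4*c^3 - 9*c^2 + c + 5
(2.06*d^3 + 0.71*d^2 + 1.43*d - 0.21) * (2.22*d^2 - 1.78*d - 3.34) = 4.5732*d^5 - 2.0906*d^4 - 4.9696*d^3 - 5.383*d^2 - 4.4024*d + 0.7014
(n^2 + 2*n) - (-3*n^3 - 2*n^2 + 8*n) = 3*n^3 + 3*n^2 - 6*n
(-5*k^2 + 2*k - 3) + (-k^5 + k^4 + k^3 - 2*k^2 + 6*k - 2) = -k^5 + k^4 + k^3 - 7*k^2 + 8*k - 5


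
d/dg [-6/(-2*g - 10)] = -3/(g + 5)^2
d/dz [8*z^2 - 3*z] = 16*z - 3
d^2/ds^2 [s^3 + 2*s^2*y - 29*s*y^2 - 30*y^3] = 6*s + 4*y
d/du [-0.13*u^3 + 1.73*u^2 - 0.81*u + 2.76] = -0.39*u^2 + 3.46*u - 0.81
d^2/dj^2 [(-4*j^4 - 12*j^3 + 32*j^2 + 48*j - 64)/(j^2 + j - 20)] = 8*(-j^6 - 3*j^5 + 57*j^4 + 101*j^3 - 1788*j^2 - 2928*j + 3104)/(j^6 + 3*j^5 - 57*j^4 - 119*j^3 + 1140*j^2 + 1200*j - 8000)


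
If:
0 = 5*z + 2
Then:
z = -2/5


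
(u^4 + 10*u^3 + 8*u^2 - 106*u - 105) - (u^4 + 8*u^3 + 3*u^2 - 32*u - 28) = 2*u^3 + 5*u^2 - 74*u - 77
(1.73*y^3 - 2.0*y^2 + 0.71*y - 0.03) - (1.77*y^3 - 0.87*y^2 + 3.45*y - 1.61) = -0.04*y^3 - 1.13*y^2 - 2.74*y + 1.58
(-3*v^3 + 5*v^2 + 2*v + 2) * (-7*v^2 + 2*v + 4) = 21*v^5 - 41*v^4 - 16*v^3 + 10*v^2 + 12*v + 8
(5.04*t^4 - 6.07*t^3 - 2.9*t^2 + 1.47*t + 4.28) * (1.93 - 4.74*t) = -23.8896*t^5 + 38.499*t^4 + 2.0309*t^3 - 12.5648*t^2 - 17.4501*t + 8.2604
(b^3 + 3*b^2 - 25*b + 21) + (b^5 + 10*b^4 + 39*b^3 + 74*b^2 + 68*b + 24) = b^5 + 10*b^4 + 40*b^3 + 77*b^2 + 43*b + 45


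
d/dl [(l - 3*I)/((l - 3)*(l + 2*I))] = ((-l + 3*I)*(l - 3) + (-l + 3*I)*(l + 2*I) + (l - 3)*(l + 2*I))/((l - 3)^2*(l + 2*I)^2)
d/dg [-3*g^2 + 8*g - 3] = 8 - 6*g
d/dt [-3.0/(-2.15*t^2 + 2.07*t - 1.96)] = (6.21 - 12.9*t)/(2.15*t^2 - 2.07*t + 1.96)^2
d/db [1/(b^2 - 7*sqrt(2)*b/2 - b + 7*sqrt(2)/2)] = 2*(-4*b + 2 + 7*sqrt(2))/(2*b^2 - 7*sqrt(2)*b - 2*b + 7*sqrt(2))^2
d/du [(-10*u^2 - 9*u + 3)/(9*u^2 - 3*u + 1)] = 37*u*(3*u - 2)/(81*u^4 - 54*u^3 + 27*u^2 - 6*u + 1)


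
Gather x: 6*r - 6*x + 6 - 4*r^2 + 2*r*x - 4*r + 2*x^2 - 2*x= -4*r^2 + 2*r + 2*x^2 + x*(2*r - 8) + 6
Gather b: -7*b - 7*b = -14*b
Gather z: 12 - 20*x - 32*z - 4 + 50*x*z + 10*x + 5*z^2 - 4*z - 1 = -10*x + 5*z^2 + z*(50*x - 36) + 7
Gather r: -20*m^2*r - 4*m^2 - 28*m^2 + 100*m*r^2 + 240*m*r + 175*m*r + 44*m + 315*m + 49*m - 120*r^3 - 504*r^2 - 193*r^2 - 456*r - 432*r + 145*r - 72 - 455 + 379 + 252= -32*m^2 + 408*m - 120*r^3 + r^2*(100*m - 697) + r*(-20*m^2 + 415*m - 743) + 104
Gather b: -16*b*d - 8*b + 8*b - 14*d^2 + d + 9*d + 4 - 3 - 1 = -16*b*d - 14*d^2 + 10*d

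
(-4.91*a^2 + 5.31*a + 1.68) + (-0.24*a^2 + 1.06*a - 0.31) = -5.15*a^2 + 6.37*a + 1.37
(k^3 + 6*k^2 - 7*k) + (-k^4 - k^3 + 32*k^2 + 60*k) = -k^4 + 38*k^2 + 53*k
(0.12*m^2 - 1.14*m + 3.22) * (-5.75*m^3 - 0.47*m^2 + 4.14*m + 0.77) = -0.69*m^5 + 6.4986*m^4 - 17.4824*m^3 - 6.1406*m^2 + 12.453*m + 2.4794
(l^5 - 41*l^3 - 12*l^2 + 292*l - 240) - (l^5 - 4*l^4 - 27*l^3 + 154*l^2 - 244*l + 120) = 4*l^4 - 14*l^3 - 166*l^2 + 536*l - 360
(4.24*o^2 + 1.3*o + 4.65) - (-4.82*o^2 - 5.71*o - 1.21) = 9.06*o^2 + 7.01*o + 5.86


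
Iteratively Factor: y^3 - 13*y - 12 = (y + 1)*(y^2 - y - 12) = (y - 4)*(y + 1)*(y + 3)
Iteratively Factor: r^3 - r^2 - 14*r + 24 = (r + 4)*(r^2 - 5*r + 6) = (r - 2)*(r + 4)*(r - 3)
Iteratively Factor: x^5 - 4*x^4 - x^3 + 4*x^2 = (x - 4)*(x^4 - x^2) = x*(x - 4)*(x^3 - x) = x*(x - 4)*(x - 1)*(x^2 + x) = x*(x - 4)*(x - 1)*(x + 1)*(x)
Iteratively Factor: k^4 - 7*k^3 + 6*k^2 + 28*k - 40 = (k - 5)*(k^3 - 2*k^2 - 4*k + 8) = (k - 5)*(k - 2)*(k^2 - 4) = (k - 5)*(k - 2)*(k + 2)*(k - 2)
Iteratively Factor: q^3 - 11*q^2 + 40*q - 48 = (q - 3)*(q^2 - 8*q + 16) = (q - 4)*(q - 3)*(q - 4)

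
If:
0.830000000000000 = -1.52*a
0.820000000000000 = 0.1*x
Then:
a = -0.55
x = 8.20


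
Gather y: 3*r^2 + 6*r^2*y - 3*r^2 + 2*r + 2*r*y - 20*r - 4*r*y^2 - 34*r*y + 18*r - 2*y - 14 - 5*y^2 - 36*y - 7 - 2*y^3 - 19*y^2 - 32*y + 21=-2*y^3 + y^2*(-4*r - 24) + y*(6*r^2 - 32*r - 70)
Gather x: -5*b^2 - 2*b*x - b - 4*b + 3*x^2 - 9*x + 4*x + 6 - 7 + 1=-5*b^2 - 5*b + 3*x^2 + x*(-2*b - 5)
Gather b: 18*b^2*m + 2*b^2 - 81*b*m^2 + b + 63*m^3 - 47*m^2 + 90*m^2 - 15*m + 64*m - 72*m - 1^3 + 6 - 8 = b^2*(18*m + 2) + b*(1 - 81*m^2) + 63*m^3 + 43*m^2 - 23*m - 3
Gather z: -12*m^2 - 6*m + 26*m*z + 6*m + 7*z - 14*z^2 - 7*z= -12*m^2 + 26*m*z - 14*z^2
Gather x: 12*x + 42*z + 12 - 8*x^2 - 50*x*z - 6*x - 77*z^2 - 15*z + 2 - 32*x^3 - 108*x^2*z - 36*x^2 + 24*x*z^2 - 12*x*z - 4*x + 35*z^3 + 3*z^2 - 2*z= -32*x^3 + x^2*(-108*z - 44) + x*(24*z^2 - 62*z + 2) + 35*z^3 - 74*z^2 + 25*z + 14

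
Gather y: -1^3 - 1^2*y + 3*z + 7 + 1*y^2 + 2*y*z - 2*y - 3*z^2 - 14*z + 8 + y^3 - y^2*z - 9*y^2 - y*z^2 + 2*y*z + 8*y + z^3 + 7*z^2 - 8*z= y^3 + y^2*(-z - 8) + y*(-z^2 + 4*z + 5) + z^3 + 4*z^2 - 19*z + 14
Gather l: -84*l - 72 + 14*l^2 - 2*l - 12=14*l^2 - 86*l - 84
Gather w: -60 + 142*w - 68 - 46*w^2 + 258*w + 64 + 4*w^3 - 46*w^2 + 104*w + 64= 4*w^3 - 92*w^2 + 504*w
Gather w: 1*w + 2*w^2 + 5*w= 2*w^2 + 6*w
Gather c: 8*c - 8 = 8*c - 8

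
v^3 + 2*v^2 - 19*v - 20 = (v - 4)*(v + 1)*(v + 5)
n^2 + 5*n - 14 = (n - 2)*(n + 7)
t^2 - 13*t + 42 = (t - 7)*(t - 6)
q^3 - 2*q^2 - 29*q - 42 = (q - 7)*(q + 2)*(q + 3)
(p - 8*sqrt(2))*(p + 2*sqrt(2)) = p^2 - 6*sqrt(2)*p - 32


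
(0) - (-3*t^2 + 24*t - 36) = 3*t^2 - 24*t + 36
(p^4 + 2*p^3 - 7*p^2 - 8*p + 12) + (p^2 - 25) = p^4 + 2*p^3 - 6*p^2 - 8*p - 13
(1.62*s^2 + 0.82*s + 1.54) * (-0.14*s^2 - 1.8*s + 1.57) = -0.2268*s^4 - 3.0308*s^3 + 0.8518*s^2 - 1.4846*s + 2.4178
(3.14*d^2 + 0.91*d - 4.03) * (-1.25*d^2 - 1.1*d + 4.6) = -3.925*d^4 - 4.5915*d^3 + 18.4805*d^2 + 8.619*d - 18.538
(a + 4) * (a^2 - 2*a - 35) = a^3 + 2*a^2 - 43*a - 140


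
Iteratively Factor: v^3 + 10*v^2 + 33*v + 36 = (v + 3)*(v^2 + 7*v + 12) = (v + 3)*(v + 4)*(v + 3)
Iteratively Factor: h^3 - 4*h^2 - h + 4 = (h - 1)*(h^2 - 3*h - 4) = (h - 1)*(h + 1)*(h - 4)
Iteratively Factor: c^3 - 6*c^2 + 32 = (c - 4)*(c^2 - 2*c - 8) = (c - 4)^2*(c + 2)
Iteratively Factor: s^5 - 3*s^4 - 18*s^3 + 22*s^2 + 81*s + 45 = (s - 3)*(s^4 - 18*s^2 - 32*s - 15) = (s - 3)*(s + 1)*(s^3 - s^2 - 17*s - 15) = (s - 5)*(s - 3)*(s + 1)*(s^2 + 4*s + 3) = (s - 5)*(s - 3)*(s + 1)*(s + 3)*(s + 1)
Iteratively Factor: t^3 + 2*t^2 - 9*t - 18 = (t - 3)*(t^2 + 5*t + 6) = (t - 3)*(t + 2)*(t + 3)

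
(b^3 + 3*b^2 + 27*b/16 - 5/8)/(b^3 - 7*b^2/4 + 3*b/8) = (4*b^2 + 13*b + 10)/(2*b*(2*b - 3))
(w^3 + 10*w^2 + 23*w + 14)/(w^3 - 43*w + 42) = (w^2 + 3*w + 2)/(w^2 - 7*w + 6)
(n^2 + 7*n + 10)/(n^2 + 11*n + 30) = (n + 2)/(n + 6)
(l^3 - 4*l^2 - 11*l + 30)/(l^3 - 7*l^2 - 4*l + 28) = (l^2 - 2*l - 15)/(l^2 - 5*l - 14)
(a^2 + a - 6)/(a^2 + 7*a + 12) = (a - 2)/(a + 4)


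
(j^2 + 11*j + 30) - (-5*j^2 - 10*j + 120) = 6*j^2 + 21*j - 90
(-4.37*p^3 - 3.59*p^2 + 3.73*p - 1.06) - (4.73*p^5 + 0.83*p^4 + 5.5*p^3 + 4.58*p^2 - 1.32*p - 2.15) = -4.73*p^5 - 0.83*p^4 - 9.87*p^3 - 8.17*p^2 + 5.05*p + 1.09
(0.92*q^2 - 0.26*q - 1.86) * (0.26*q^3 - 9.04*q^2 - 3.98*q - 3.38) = 0.2392*q^5 - 8.3844*q^4 - 1.7948*q^3 + 14.7396*q^2 + 8.2816*q + 6.2868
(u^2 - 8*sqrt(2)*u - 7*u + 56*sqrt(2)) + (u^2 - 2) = 2*u^2 - 8*sqrt(2)*u - 7*u - 2 + 56*sqrt(2)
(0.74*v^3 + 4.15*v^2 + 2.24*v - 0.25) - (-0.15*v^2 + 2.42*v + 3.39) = 0.74*v^3 + 4.3*v^2 - 0.18*v - 3.64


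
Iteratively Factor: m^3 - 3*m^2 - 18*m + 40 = (m + 4)*(m^2 - 7*m + 10) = (m - 2)*(m + 4)*(m - 5)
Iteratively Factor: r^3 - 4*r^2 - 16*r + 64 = (r + 4)*(r^2 - 8*r + 16) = (r - 4)*(r + 4)*(r - 4)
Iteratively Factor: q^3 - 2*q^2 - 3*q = (q + 1)*(q^2 - 3*q) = (q - 3)*(q + 1)*(q)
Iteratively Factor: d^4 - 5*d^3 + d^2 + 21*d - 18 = (d + 2)*(d^3 - 7*d^2 + 15*d - 9) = (d - 3)*(d + 2)*(d^2 - 4*d + 3) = (d - 3)*(d - 1)*(d + 2)*(d - 3)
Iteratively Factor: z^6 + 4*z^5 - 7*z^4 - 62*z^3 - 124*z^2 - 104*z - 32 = (z + 2)*(z^5 + 2*z^4 - 11*z^3 - 40*z^2 - 44*z - 16) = (z + 2)^2*(z^4 - 11*z^2 - 18*z - 8) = (z + 1)*(z + 2)^2*(z^3 - z^2 - 10*z - 8) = (z + 1)*(z + 2)^3*(z^2 - 3*z - 4) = (z - 4)*(z + 1)*(z + 2)^3*(z + 1)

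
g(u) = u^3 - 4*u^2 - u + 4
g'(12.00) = 335.00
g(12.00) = 1144.00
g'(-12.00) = 527.00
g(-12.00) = -2288.00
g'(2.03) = -4.88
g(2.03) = -6.15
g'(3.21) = 4.23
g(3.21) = -7.35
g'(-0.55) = 4.31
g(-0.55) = 3.17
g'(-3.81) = 73.03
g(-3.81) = -105.56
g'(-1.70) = 21.27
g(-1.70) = -10.77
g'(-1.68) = 20.91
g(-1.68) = -10.35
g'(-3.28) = 57.52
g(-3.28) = -71.04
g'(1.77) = -5.76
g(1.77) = -4.76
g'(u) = 3*u^2 - 8*u - 1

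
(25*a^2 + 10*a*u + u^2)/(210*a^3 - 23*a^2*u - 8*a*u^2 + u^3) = (5*a + u)/(42*a^2 - 13*a*u + u^2)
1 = 1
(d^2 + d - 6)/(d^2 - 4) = (d + 3)/(d + 2)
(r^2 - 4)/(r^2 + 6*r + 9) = (r^2 - 4)/(r^2 + 6*r + 9)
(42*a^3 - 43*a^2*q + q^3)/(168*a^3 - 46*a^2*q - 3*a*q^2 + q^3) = (-a + q)/(-4*a + q)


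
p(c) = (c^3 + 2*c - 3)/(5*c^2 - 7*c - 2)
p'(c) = (7 - 10*c)*(c^3 + 2*c - 3)/(5*c^2 - 7*c - 2)^2 + (3*c^2 + 2)/(5*c^2 - 7*c - 2) = (5*c^4 - 14*c^3 - 16*c^2 + 30*c - 25)/(25*c^4 - 70*c^3 + 29*c^2 + 28*c + 4)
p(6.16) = 1.68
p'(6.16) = 0.17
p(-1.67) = -0.47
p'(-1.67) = -0.03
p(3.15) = 1.35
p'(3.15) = -0.05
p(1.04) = -0.05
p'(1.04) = -1.40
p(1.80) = 4.02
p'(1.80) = -20.31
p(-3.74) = -0.67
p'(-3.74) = 0.15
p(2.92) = 1.37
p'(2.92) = -0.14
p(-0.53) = -1.35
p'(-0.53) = -4.42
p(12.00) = 2.76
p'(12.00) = 0.19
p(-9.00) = -1.61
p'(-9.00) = 0.19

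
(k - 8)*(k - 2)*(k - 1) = k^3 - 11*k^2 + 26*k - 16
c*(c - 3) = c^2 - 3*c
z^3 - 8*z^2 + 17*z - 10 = (z - 5)*(z - 2)*(z - 1)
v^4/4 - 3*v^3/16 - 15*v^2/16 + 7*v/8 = v*(v/4 + 1/2)*(v - 7/4)*(v - 1)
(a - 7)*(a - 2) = a^2 - 9*a + 14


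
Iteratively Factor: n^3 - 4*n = (n)*(n^2 - 4) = n*(n - 2)*(n + 2)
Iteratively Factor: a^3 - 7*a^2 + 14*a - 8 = (a - 4)*(a^2 - 3*a + 2) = (a - 4)*(a - 2)*(a - 1)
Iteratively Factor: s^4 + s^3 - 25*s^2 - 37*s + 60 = (s + 4)*(s^3 - 3*s^2 - 13*s + 15) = (s - 1)*(s + 4)*(s^2 - 2*s - 15) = (s - 1)*(s + 3)*(s + 4)*(s - 5)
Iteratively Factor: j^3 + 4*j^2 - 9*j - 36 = (j + 4)*(j^2 - 9) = (j - 3)*(j + 4)*(j + 3)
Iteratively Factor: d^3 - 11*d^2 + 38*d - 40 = (d - 5)*(d^2 - 6*d + 8) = (d - 5)*(d - 4)*(d - 2)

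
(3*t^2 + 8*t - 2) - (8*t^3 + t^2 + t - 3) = -8*t^3 + 2*t^2 + 7*t + 1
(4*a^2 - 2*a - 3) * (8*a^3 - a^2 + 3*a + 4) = 32*a^5 - 20*a^4 - 10*a^3 + 13*a^2 - 17*a - 12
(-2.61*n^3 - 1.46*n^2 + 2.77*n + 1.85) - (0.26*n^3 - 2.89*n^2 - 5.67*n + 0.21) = -2.87*n^3 + 1.43*n^2 + 8.44*n + 1.64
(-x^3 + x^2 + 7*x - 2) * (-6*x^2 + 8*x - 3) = 6*x^5 - 14*x^4 - 31*x^3 + 65*x^2 - 37*x + 6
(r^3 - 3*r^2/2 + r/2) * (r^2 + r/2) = r^5 - r^4 - r^3/4 + r^2/4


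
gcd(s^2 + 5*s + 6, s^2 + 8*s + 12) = s + 2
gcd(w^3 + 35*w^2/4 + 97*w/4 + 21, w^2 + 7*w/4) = w + 7/4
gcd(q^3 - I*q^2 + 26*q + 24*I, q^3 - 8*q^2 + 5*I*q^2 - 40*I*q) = 1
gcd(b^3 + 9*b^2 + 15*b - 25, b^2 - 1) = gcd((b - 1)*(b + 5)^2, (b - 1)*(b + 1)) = b - 1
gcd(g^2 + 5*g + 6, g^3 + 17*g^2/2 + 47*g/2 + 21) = g^2 + 5*g + 6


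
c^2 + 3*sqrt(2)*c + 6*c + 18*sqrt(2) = (c + 6)*(c + 3*sqrt(2))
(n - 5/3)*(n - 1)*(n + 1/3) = n^3 - 7*n^2/3 + 7*n/9 + 5/9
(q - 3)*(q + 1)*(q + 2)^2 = q^4 + 2*q^3 - 7*q^2 - 20*q - 12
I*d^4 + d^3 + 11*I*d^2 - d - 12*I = (d + 1)*(d - 4*I)*(d + 3*I)*(I*d - I)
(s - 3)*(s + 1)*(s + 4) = s^3 + 2*s^2 - 11*s - 12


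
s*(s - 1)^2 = s^3 - 2*s^2 + s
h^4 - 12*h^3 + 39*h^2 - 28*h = h*(h - 7)*(h - 4)*(h - 1)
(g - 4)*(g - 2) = g^2 - 6*g + 8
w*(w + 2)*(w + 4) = w^3 + 6*w^2 + 8*w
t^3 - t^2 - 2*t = t*(t - 2)*(t + 1)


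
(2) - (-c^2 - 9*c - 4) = c^2 + 9*c + 6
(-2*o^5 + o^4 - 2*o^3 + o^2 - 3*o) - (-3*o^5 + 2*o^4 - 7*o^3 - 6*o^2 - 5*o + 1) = o^5 - o^4 + 5*o^3 + 7*o^2 + 2*o - 1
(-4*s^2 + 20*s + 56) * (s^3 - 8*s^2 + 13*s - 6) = -4*s^5 + 52*s^4 - 156*s^3 - 164*s^2 + 608*s - 336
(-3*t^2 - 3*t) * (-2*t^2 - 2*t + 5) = 6*t^4 + 12*t^3 - 9*t^2 - 15*t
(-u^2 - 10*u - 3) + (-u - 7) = -u^2 - 11*u - 10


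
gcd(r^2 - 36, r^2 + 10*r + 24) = r + 6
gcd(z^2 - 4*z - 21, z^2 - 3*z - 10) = 1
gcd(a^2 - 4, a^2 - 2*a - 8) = a + 2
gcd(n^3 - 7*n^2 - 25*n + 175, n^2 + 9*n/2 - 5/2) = n + 5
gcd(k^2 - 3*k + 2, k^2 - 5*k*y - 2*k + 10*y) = k - 2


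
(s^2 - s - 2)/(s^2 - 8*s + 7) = (s^2 - s - 2)/(s^2 - 8*s + 7)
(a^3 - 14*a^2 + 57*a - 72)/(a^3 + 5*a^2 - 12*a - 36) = (a^2 - 11*a + 24)/(a^2 + 8*a + 12)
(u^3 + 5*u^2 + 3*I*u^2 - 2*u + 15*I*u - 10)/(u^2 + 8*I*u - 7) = (u^2 + u*(5 + 2*I) + 10*I)/(u + 7*I)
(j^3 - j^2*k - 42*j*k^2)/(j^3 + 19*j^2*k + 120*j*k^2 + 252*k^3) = j*(j - 7*k)/(j^2 + 13*j*k + 42*k^2)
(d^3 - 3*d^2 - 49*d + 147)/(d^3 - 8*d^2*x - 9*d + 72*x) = (49 - d^2)/(-d^2 + 8*d*x - 3*d + 24*x)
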